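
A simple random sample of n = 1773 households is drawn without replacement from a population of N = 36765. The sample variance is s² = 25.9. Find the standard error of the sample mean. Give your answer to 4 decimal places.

0.1179

Under SRS without replacement, Var(ȳ) = (1 − f)·s²/n with f = n/N = 1773/36765 = 0.04822521.
Var(ȳ) = (1 − 0.04822521)·25.9/1773 = 0.95177479·0.014608009 = 0.013903535.
SE(ȳ) = √(0.013903535) = 0.1179.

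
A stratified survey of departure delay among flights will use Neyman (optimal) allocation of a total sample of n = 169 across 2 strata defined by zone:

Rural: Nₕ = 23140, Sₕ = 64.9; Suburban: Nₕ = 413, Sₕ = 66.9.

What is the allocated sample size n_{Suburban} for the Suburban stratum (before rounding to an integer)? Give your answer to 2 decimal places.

Neyman allocation: nₕ = n·NₕSₕ / Σⱼ NⱼSⱼ.
Σ NⱼSⱼ = 23140·64.9 + 413·66.9 = 1.5294157 × 10^6.
n_{Suburban} = 169·413·66.9 / (1.5294157 × 10^6) = 3.05.

3.05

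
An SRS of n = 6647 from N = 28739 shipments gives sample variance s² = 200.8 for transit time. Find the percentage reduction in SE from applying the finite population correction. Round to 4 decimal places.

12.3238

f = n/N = 6647/28739 = 0.23128849.
SE_no-fpc = √(s²/n) = 0.1738077; SE_fpc = √((1−f)s²/n) = 0.15238798.
Ratio = √(1−f) = 0.87676194. Reduction = 100·(1 − 0.87676194) = 12.3238%.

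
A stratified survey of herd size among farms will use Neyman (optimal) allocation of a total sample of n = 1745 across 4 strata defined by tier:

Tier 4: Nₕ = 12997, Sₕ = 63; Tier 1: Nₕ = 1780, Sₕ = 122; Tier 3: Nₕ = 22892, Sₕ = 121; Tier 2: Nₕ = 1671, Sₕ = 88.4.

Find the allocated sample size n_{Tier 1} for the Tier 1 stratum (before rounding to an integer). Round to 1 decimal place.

95.8

Neyman allocation: nₕ = n·NₕSₕ / Σⱼ NⱼSⱼ.
Σ NⱼSⱼ = 12997·63 + 1780·122 + 22892·121 + 1671·88.4 = 3.9536194 × 10^6.
n_{Tier 1} = 1745·1780·122 / (3.9536194 × 10^6) = 95.8.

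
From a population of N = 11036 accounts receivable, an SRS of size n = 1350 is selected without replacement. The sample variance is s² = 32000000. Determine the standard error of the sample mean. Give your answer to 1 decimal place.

Under SRS without replacement, Var(ȳ) = (1 − f)·s²/n with f = n/N = 1350/11036 = 0.12232693.
Var(ȳ) = (1 − 0.12232693)·32000000/1350 = 0.87767307·23703.704 = 20804.102.
SE(ȳ) = √(20804.102) = 144.2.

144.2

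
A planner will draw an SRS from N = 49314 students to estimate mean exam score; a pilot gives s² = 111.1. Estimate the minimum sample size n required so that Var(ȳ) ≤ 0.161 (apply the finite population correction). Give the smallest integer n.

681

Without fpc, n₀ = s²/D = 111.1/0.161 = 690.0621.
With fpc, (1 − n/N)·s²/n ≤ D requires n ≥ n₀/(1 + n₀/N) = 690.0621/(1 + 690.0621/49314) = 680.5392.
Rounding up, n = 681.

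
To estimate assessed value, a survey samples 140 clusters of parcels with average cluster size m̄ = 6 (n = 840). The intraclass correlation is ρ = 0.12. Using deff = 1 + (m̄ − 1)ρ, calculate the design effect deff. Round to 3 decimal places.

deff = 1 + (6 − 1)·0.12 = 1 + 0.6 = 1.6.

1.600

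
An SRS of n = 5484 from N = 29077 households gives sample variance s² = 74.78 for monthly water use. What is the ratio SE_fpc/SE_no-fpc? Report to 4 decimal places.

0.9008

f = n/N = 5484/29077 = 0.18860268.
SE_no-fpc = √(s²/n) = 0.11677342; SE_fpc = √((1−f)s²/n) = 0.10518669.
Ratio = √(1−f) = 0.90077596.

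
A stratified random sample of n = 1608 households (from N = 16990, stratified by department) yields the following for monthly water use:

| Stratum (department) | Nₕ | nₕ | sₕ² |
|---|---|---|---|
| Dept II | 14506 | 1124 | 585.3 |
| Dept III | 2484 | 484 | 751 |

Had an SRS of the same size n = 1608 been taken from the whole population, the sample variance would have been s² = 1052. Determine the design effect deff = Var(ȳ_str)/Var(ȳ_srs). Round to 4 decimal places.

Var(ȳ_str) = Σ Wₕ²(1−fₕ)sₕ²/nₕ with Wₕ = Nₕ/16990:
  Dept II: (14506/16990)²·(1−1124/14506)·585.3/1124 = 0.35018227
  Dept III: (2484/16990)²·(1−484/2484)·751/484 = 0.026704805
  → Var(ȳ_str) = 0.37688708.
Var(ȳ_srs) = (1 − 1608/16990)·1052/1608 = 0.59231008.
deff = 0.37688708 / 0.59231008 = 0.6363.

0.6363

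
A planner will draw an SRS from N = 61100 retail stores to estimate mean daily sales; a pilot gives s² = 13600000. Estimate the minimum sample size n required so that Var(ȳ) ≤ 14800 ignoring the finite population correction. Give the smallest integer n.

Without fpc, n₀ = s²/D = 13600000/14800 = 918.9189.
Rounding up, n = 919.

919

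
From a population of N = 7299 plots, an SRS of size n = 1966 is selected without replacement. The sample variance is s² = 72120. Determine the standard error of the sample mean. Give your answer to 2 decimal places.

5.18

Under SRS without replacement, Var(ȳ) = (1 − f)·s²/n with f = n/N = 1966/7299 = 0.26935197.
Var(ȳ) = (1 − 0.26935197)·72120/1966 = 0.73064803·36.683622 = 26.802816.
SE(ȳ) = √(26.802816) = 5.18.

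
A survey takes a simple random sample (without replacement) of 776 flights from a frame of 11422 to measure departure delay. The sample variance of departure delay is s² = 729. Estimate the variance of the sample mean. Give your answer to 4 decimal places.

Under SRS without replacement, Var(ȳ) = (1 − f)·s²/n with f = n/N = 776/11422 = 0.06793906.
Var(ȳ) = (1 − 0.06793906)·729/776 = 0.93206094·0.93943299 = 0.87560879.

0.8756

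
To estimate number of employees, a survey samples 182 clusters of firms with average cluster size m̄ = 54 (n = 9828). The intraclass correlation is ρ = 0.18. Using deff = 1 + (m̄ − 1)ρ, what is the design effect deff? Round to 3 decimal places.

deff = 1 + (54 − 1)·0.18 = 1 + 9.54 = 10.54.

10.540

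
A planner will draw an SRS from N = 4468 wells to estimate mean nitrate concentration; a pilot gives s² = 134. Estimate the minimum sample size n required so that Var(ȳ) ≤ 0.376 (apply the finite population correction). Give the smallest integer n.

Without fpc, n₀ = s²/D = 134/0.376 = 356.3830.
With fpc, (1 − n/N)·s²/n ≤ D requires n ≥ n₀/(1 + n₀/N) = 356.3830/(1 + 356.3830/4468) = 330.0566.
Rounding up, n = 331.

331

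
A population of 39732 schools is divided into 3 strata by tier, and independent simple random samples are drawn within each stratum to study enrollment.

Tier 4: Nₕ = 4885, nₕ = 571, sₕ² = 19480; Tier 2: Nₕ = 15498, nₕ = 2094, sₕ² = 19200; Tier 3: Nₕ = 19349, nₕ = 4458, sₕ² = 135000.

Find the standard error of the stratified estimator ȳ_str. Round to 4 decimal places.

2.6812

Var(ȳ_str) = Σₕ Wₕ²(1 − fₕ)sₕ²/nₕ with Wₕ = Nₕ/N, N = 39732.
Tier 4: Wₕ = 0.12294876; term = 0.12294876²·(1 − 0.11688843)·19480/571 = 0.45542482.
Tier 2: Wₕ = 0.39006342; term = 0.39006342²·(1 − 0.13511421)·19200/2094 = 1.2065735.
Tier 3: Wₕ = 0.48698782; term = 0.48698782²·(1 − 0.23039950)·135000/4458 = 5.5270735.
Sum = 7.1890718.
SE = √(7.1890718) = 2.6812.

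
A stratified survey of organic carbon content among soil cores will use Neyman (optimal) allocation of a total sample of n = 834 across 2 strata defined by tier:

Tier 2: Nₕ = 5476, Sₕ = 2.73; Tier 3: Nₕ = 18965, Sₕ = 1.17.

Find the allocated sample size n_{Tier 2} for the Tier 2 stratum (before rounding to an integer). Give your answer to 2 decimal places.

335.71

Neyman allocation: nₕ = n·NₕSₕ / Σⱼ NⱼSⱼ.
Σ NⱼSⱼ = 5476·2.73 + 18965·1.17 = 37138.53.
n_{Tier 2} = 834·5476·2.73 / 37138.53 = 335.71.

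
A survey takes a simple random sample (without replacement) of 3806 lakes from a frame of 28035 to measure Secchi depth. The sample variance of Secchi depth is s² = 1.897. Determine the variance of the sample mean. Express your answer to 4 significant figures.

4.308 × 10^-4

Under SRS without replacement, Var(ȳ) = (1 − f)·s²/n with f = n/N = 3806/28035 = 0.13575887.
Var(ȳ) = (1 − 0.13575887)·1.897/3806 = 0.86424113·4.9842354 × 10^-4 = 4.3075812 × 10^-4.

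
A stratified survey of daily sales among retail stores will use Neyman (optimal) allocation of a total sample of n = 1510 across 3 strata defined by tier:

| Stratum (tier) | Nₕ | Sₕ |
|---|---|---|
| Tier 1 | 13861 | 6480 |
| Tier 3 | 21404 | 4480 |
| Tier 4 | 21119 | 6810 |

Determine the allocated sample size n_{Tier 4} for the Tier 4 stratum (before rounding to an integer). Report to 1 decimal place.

659.0

Neyman allocation: nₕ = n·NₕSₕ / Σⱼ NⱼSⱼ.
Σ NⱼSⱼ = 13861·6480 + 21404·4480 + 21119·6810 = 3.2952959 × 10^8.
n_{Tier 4} = 1510·21119·6810 / (3.2952959 × 10^8) = 659.0.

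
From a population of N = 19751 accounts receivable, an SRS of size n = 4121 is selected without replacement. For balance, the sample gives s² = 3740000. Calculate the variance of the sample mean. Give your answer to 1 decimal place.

Under SRS without replacement, Var(ȳ) = (1 − f)·s²/n with f = n/N = 4121/19751 = 0.20864766.
Var(ȳ) = (1 − 0.20864766)·3740000/4121 = 0.79135234·907.54671 = 718.18921.

718.2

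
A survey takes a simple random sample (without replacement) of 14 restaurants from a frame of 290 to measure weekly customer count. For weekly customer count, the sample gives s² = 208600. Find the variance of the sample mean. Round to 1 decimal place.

14180.7

Under SRS without replacement, Var(ȳ) = (1 − f)·s²/n with f = n/N = 14/290 = 0.04827586.
Var(ȳ) = (1 − 0.04827586)·208600/14 = 0.95172414·14900 = 14180.69.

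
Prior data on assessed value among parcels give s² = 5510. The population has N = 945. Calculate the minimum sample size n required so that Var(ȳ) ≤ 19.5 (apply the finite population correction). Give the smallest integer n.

218

Without fpc, n₀ = s²/D = 5510/19.5 = 282.5641.
With fpc, (1 − n/N)·s²/n ≤ D requires n ≥ n₀/(1 + n₀/N) = 282.5641/(1 + 282.5641/945) = 217.5227.
Rounding up, n = 218.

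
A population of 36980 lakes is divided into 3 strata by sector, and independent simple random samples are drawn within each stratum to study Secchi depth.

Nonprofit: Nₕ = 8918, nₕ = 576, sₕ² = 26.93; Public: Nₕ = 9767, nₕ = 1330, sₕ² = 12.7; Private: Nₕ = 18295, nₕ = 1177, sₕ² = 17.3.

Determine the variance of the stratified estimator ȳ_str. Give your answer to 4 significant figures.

0.006485

Var(ȳ_str) = Σₕ Wₕ²(1 − fₕ)sₕ²/nₕ with Wₕ = Nₕ/N, N = 36980.
Nonprofit: Wₕ = 0.24115738; term = 0.24115738²·(1 − 0.06458847)·26.93/576 = 0.0025434178.
Public: Wₕ = 0.26411574; term = 0.26411574²·(1 − 0.13617283)·12.7/1330 = 5.7539688 × 10^-4.
Private: Wₕ = 0.49472688; term = 0.49472688²·(1 − 0.06433452)·17.3/1177 = 0.0033660554.
Sum = 0.0064848701.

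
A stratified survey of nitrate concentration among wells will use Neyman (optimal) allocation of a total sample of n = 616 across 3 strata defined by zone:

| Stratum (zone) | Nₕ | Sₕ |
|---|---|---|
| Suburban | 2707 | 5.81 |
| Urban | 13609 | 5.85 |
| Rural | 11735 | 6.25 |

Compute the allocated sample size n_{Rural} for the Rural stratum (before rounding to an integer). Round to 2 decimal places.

Neyman allocation: nₕ = n·NₕSₕ / Σⱼ NⱼSⱼ.
Σ NⱼSⱼ = 2707·5.81 + 13609·5.85 + 11735·6.25 = 168684.07.
n_{Rural} = 616·11735·6.25 / 168684.07 = 267.84.

267.84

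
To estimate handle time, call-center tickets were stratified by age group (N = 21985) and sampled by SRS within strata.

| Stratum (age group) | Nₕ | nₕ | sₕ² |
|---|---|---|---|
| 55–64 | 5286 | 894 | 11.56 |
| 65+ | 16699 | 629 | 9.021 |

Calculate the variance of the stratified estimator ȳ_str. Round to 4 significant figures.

Var(ȳ_str) = Σₕ Wₕ²(1 − fₕ)sₕ²/nₕ with Wₕ = Nₕ/N, N = 21985.
55–64: Wₕ = 0.24043666; term = 0.24043666²·(1 − 0.16912599)·11.56/894 = 6.2109333 × 10^-4.
65+: Wₕ = 0.75956334; term = 0.75956334²·(1 − 0.03766693)·9.021/629 = 0.0079626466.
Sum = 0.0085837399.

0.008584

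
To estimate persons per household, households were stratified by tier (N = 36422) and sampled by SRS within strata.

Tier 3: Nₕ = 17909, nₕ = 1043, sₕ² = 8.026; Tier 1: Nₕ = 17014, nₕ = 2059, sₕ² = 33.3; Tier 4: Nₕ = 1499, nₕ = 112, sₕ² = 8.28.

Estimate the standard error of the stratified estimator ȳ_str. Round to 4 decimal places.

Var(ȳ_str) = Σₕ Wₕ²(1 − fₕ)sₕ²/nₕ with Wₕ = Nₕ/N, N = 36422.
Tier 3: Wₕ = 0.49170831; term = 0.49170831²·(1 − 0.05823887)·8.026/1043 = 0.0017521476.
Tier 1: Wₕ = 0.46713525; term = 0.46713525²·(1 − 0.12101799)·33.3/2059 = 0.0031020811.
Tier 4: Wₕ = 0.04115644; term = 0.04115644²·(1 − 0.07471648)·8.28/112 = 1.1586782 × 10^-4.
Sum = 0.0049700965.
SE = √(0.0049700965) = 0.0705.

0.0705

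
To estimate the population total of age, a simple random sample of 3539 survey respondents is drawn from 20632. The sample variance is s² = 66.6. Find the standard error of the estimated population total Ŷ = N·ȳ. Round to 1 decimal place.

2576.2

Var(Ŷ) = N²·Var(ȳ) = N²·(1 − n/N)·s²/n.
f = 3539/20632 = 0.17152966; Var(ȳ) = 0.82847034·66.6/3539 = 0.01559088.
Var(Ŷ) = 20632² · 0.01559088 = 6.6367168 × 10^6.
SE(Ŷ) = √(6.6367168 × 10^6) = 2576.2.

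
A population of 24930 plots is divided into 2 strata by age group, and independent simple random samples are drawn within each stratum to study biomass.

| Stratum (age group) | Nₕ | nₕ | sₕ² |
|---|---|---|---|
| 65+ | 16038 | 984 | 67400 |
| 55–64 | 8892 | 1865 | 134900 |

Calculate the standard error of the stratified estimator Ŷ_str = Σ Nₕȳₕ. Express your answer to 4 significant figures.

145100

Var(Ŷ_str) = Σₕ Nₕ²(1 − fₕ)sₕ²/nₕ.
65+: 16038²·(1 − 984/16038)·67400/984 = 1.6537388 × 10^10.
55–64: 8892²·(1 − 1865/8892)·134900/1865 = 4.5196262 × 10^9.
Sum = 2.1057014 × 10^10.
SE = √(2.1057014 × 10^10) = 145100.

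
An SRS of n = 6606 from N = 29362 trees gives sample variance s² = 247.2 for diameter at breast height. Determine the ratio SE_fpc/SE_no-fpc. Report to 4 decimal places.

0.8803

f = n/N = 6606/29362 = 0.22498467.
SE_no-fpc = √(s²/n) = 0.19344386; SE_fpc = √((1−f)s²/n) = 0.17029821.
Ratio = √(1−f) = 0.88034955.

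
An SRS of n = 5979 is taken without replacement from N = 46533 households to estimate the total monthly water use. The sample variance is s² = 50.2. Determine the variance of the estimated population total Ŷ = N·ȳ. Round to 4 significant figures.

1.584 × 10^7

Var(Ŷ) = N²·Var(ȳ) = N²·(1 − n/N)·s²/n.
f = 5979/46533 = 0.12848946; Var(ȳ) = 0.87151054·50.2/5979 = 0.0073172486.
Var(Ŷ) = 46533² · 0.0073172486 = 1.5844185 × 10^7.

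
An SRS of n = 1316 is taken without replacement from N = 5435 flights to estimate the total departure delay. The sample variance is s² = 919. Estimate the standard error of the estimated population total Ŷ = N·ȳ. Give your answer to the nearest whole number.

3954

Var(Ŷ) = N²·Var(ȳ) = N²·(1 − n/N)·s²/n.
f = 1316/5435 = 0.24213431; Var(ȳ) = 0.75786569·919/1316 = 0.52923903.
Var(Ŷ) = 5435² · 0.52923903 = 1.5633311 × 10^7.
SE(Ŷ) = √(1.5633311 × 10^7) = 3954.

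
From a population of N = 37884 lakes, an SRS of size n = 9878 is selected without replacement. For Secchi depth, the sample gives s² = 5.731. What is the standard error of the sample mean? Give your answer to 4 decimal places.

Under SRS without replacement, Var(ȳ) = (1 − f)·s²/n with f = n/N = 9878/37884 = 0.26074332.
Var(ȳ) = (1 − 0.26074332)·5.731/9878 = 0.73925668·5.8017817 × 10^-4 = 4.2890059 × 10^-4.
SE(ȳ) = √(4.2890059 × 10^-4) = 0.0207.

0.0207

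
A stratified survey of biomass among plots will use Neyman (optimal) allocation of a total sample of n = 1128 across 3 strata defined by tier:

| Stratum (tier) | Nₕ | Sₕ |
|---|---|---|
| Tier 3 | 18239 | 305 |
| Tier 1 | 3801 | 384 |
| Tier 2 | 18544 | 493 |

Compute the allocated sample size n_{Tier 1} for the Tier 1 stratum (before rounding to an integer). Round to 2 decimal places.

Neyman allocation: nₕ = n·NₕSₕ / Σⱼ NⱼSⱼ.
Σ NⱼSⱼ = 18239·305 + 3801·384 + 18544·493 = 1.6164671 × 10^7.
n_{Tier 1} = 1128·3801·384 / (1.6164671 × 10^7) = 101.85.

101.85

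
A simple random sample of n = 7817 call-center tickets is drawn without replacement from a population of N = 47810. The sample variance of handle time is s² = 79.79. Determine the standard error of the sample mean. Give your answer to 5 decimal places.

0.09240

Under SRS without replacement, Var(ȳ) = (1 − f)·s²/n with f = n/N = 7817/47810 = 0.16350136.
Var(ȳ) = (1 − 0.16350136)·79.79/7817 = 0.83649864·0.010207241 = 0.0085383429.
SE(ȳ) = √(0.0085383429) = 0.09240.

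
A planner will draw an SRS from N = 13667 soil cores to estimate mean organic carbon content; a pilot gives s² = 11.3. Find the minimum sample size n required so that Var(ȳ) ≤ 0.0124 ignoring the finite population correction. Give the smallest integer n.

912

Without fpc, n₀ = s²/D = 11.3/0.0124 = 911.2903.
Rounding up, n = 912.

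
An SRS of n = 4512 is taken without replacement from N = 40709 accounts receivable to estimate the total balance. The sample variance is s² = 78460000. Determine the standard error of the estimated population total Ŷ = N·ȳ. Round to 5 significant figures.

5.0620 × 10^6

Var(Ŷ) = N²·Var(ȳ) = N²·(1 − n/N)·s²/n.
f = 4512/40709 = 0.11083544; Var(ȳ) = 0.88916456·78460000/4512 = 15461.846.
Var(Ŷ) = 40709² · 15461.846 = 2.5623722 × 10^13.
SE(Ŷ) = √(2.5623722 × 10^13) = 5.0620 × 10^6.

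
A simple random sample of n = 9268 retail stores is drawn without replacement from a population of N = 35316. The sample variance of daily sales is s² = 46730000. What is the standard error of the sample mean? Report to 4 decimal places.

Under SRS without replacement, Var(ȳ) = (1 − f)·s²/n with f = n/N = 9268/35316 = 0.26243063.
Var(ȳ) = (1 − 0.26243063)·46730000/9268 = 0.73756937·5042.0803 = 3718.884.
SE(ȳ) = √(3718.884) = 60.9827.

60.9827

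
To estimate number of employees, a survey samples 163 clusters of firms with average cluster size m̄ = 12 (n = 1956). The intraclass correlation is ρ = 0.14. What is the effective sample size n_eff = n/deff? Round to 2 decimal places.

deff = 1 + (12 − 1)·0.14 = 1 + 1.54 = 2.54.
n_eff = 1956 / 2.54 = 770.08.

770.08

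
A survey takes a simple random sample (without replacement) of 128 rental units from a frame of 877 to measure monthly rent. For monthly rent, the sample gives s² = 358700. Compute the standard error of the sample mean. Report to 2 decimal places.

48.92

Under SRS without replacement, Var(ȳ) = (1 − f)·s²/n with f = n/N = 128/877 = 0.14595211.
Var(ȳ) = (1 − 0.14595211)·358700/128 = 0.85404789·2802.3438 = 2393.3358.
SE(ȳ) = √(2393.3358) = 48.92.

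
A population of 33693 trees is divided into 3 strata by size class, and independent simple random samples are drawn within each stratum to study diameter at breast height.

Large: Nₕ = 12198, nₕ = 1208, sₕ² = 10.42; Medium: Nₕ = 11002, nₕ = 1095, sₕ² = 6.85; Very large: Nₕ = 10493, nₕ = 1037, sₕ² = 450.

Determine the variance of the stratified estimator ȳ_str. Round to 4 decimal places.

0.0395

Var(ȳ_str) = Σₕ Wₕ²(1 − fₕ)sₕ²/nₕ with Wₕ = Nₕ/N, N = 33693.
Large: Wₕ = 0.36203366; term = 0.36203366²·(1 − 0.09903263)·10.42/1208 = 0.0010186095.
Medium: Wₕ = 0.32653667; term = 0.32653667²·(1 − 0.09952736)·6.85/1095 = 6.0063535 × 10^-4.
Very large: Wₕ = 0.31142967; term = 0.31142967²·(1 − 0.09882779)·450/1037 = 0.037928139.
Sum = 0.039547384.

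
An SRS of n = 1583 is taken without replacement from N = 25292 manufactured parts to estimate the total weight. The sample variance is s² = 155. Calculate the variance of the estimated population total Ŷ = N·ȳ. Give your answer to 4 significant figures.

Var(Ŷ) = N²·Var(ȳ) = N²·(1 − n/N)·s²/n.
f = 1583/25292 = 0.06258896; Var(ȳ) = 0.93741104·155/1583 = 0.091786931.
Var(Ŷ) = 25292² · 0.091786931 = 5.8714747 × 10^7.

5.871 × 10^7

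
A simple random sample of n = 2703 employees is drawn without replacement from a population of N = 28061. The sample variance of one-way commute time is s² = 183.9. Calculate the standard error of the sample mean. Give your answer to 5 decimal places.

Under SRS without replacement, Var(ȳ) = (1 − f)·s²/n with f = n/N = 2703/28061 = 0.09632586.
Var(ȳ) = (1 − 0.09632586)·183.9/2703 = 0.90367414·0.068035516 = 0.061481936.
SE(ȳ) = √(0.061481936) = 0.24796.

0.24796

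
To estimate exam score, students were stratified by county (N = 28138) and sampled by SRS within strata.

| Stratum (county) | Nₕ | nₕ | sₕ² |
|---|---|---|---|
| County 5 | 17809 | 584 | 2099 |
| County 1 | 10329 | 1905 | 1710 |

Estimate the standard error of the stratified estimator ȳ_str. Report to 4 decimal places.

Var(ȳ_str) = Σₕ Wₕ²(1 − fₕ)sₕ²/nₕ with Wₕ = Nₕ/N, N = 28138.
County 5: Wₕ = 0.63291634; term = 0.63291634²·(1 − 0.03279241)·2099/584 = 1.3925536.
County 1: Wₕ = 0.36708366; term = 0.36708366²·(1 − 0.18443218)·1710/1905 = 0.098648688.
Sum = 1.4912023.
SE = √(1.4912023) = 1.2211.

1.2211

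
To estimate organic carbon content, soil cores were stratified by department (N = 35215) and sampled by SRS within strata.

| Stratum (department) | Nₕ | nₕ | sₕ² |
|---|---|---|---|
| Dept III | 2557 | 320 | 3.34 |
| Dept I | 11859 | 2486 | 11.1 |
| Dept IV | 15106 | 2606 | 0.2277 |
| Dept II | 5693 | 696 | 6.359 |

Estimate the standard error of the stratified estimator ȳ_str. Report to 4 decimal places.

0.0259

Var(ȳ_str) = Σₕ Wₕ²(1 − fₕ)sₕ²/nₕ with Wₕ = Nₕ/N, N = 35215.
Dept III: Wₕ = 0.07261110; term = 0.07261110²·(1 − 0.12514666)·3.34/320 = 4.8143517 × 10^-5.
Dept I: Wₕ = 0.33675990; term = 0.33675990²·(1 − 0.20962982)·11.1/2486 = 4.0021481 × 10^-4.
Dept IV: Wₕ = 0.42896493; term = 0.42896493²·(1 − 0.17251423)·0.2277/2606 = 1.3304321 × 10^-5.
Dept II: Wₕ = 0.16166406; term = 0.16166406²·(1 − 0.12225540)·6.359/696 = 2.0959202 × 10^-4.
Sum = 6.7125467 × 10^-4.
SE = √(6.7125467 × 10^-4) = 0.0259.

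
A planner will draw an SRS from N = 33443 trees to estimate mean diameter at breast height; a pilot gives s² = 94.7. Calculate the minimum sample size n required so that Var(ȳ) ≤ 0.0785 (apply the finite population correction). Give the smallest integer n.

1165

Without fpc, n₀ = s²/D = 94.7/0.0785 = 1206.3694.
With fpc, (1 − n/N)·s²/n ≤ D requires n ≥ n₀/(1 + n₀/N) = 1206.3694/(1 + 1206.3694/33443) = 1164.3679.
Rounding up, n = 1165.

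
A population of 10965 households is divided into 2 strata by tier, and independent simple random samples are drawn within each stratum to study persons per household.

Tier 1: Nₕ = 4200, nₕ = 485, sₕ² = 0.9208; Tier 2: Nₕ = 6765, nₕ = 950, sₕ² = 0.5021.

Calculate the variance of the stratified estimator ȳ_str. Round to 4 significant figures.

Var(ȳ_str) = Σₕ Wₕ²(1 − fₕ)sₕ²/nₕ with Wₕ = Nₕ/N, N = 10965.
Tier 1: Wₕ = 0.38303694; term = 0.38303694²·(1 − 0.11547619)·0.9208/485 = 2.4638508 × 10^-4.
Tier 2: Wₕ = 0.61696306; term = 0.61696306²·(1 − 0.14042868)·0.5021/950 = 1.7292862 × 10^-4.
Sum = 4.193137 × 10^-4.

4.193 × 10^-4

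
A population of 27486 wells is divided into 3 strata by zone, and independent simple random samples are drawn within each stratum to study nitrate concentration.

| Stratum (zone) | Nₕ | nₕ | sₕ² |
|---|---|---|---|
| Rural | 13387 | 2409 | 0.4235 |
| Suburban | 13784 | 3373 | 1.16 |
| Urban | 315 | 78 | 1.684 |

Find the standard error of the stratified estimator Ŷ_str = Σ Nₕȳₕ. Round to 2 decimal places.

Var(Ŷ_str) = Σₕ Nₕ²(1 − fₕ)sₕ²/nₕ.
Rural: 13387²·(1 − 2409/13387)·0.4235/2409 = 25835.871.
Suburban: 13784²·(1 − 3373/13784)·1.16/3373 = 49352.523.
Urban: 315²·(1 − 78/315)·1.684/78 = 1611.7823.
Sum = 76800.176.
SE = √(76800.176) = 277.13.

277.13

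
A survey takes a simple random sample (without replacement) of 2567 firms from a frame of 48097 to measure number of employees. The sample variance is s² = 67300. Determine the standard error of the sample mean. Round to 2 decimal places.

4.98

Under SRS without replacement, Var(ȳ) = (1 − f)·s²/n with f = n/N = 2567/48097 = 0.05337131.
Var(ȳ) = (1 − 0.05337131)·67300/2567 = 0.94662869·26.217374 = 24.818119.
SE(ȳ) = √(24.818119) = 4.98.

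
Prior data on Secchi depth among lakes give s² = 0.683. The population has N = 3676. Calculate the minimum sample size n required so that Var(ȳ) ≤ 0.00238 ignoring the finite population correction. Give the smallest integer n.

Without fpc, n₀ = s²/D = 0.683/0.00238 = 286.9748.
Rounding up, n = 287.

287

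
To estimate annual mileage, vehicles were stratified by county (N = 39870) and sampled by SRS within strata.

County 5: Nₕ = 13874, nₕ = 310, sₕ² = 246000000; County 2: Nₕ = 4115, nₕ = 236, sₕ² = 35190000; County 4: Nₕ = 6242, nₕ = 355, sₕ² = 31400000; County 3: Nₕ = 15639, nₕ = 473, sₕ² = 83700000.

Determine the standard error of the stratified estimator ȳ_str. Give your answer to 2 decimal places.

351.98

Var(ȳ_str) = Σₕ Wₕ²(1 − fₕ)sₕ²/nₕ with Wₕ = Nₕ/N, N = 39870.
County 5: Wₕ = 0.34798094; term = 0.34798094²·(1 − 0.02234395)·246000000/310 = 93944.295.
County 2: Wₕ = 0.10321043; term = 0.10321043²·(1 − 0.05735115)·35190000/236 = 1497.2848.
County 4: Wₕ = 0.15655882; term = 0.15655882²·(1 − 0.05687280)·31400000/355 = 2044.686.
County 3: Wₕ = 0.39224981; term = 0.39224981²·(1 − 0.03024490)·83700000/473 = 26402.915.
Sum = 123889.18.
SE = √(123889.18) = 351.98.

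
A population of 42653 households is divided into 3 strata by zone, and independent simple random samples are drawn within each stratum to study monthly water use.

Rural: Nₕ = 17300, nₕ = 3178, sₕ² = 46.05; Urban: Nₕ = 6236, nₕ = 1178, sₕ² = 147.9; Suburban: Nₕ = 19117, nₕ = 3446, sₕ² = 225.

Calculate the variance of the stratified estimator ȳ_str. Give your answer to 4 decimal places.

0.0149

Var(ȳ_str) = Σₕ Wₕ²(1 − fₕ)sₕ²/nₕ with Wₕ = Nₕ/N, N = 42653.
Rural: Wₕ = 0.40559867; term = 0.40559867²·(1 − 0.18369942)·46.05/3178 = 0.0019458927.
Urban: Wₕ = 0.14620308; term = 0.14620308²·(1 − 0.18890314)·147.9/1178 = 0.0021767505.
Suburban: Wₕ = 0.44819825; term = 0.44819825²·(1 − 0.18025841)·225/3446 = 0.010751883.
Sum = 0.014874526.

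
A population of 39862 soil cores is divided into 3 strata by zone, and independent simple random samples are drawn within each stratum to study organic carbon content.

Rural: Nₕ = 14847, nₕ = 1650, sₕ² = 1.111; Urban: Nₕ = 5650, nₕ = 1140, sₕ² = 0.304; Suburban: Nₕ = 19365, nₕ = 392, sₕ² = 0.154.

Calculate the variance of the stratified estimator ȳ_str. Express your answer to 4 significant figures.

Var(ȳ_str) = Σₕ Wₕ²(1 − fₕ)sₕ²/nₕ with Wₕ = Nₕ/N, N = 39862.
Rural: Wₕ = 0.37245999; term = 0.37245999²·(1 − 0.11113356)·1.111/1650 = 8.3028247 × 10^-5.
Urban: Wₕ = 0.14173900; term = 0.14173900²·(1 − 0.20176991)·0.304/1140 = 4.2763727 × 10^-6.
Suburban: Wₕ = 0.48580101; term = 0.48580101²·(1 − 0.02024271)·0.154/392 = 9.0838508 × 10^-5.
Sum = 1.7814313 × 10^-4.

1.781 × 10^-4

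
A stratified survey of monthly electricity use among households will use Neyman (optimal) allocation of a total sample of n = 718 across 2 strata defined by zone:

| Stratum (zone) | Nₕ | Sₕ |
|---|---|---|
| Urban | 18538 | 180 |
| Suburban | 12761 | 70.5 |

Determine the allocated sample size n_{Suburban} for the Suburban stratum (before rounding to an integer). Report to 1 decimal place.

152.5

Neyman allocation: nₕ = n·NₕSₕ / Σⱼ NⱼSⱼ.
Σ NⱼSⱼ = 18538·180 + 12761·70.5 = 4.2364905 × 10^6.
n_{Suburban} = 718·12761·70.5 / (4.2364905 × 10^6) = 152.5.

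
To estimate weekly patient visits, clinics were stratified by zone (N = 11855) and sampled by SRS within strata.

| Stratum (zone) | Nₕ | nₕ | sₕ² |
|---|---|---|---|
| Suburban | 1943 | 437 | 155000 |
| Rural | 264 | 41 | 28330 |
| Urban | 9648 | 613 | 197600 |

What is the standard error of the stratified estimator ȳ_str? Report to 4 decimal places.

14.4087

Var(ȳ_str) = Σₕ Wₕ²(1 − fₕ)sₕ²/nₕ with Wₕ = Nₕ/N, N = 11855.
Suburban: Wₕ = 0.16389709; term = 0.16389709²·(1 − 0.22490993)·155000/437 = 7.3849051.
Rural: Wₕ = 0.02226908; term = 0.02226908²·(1 − 0.15530303)·28330/41 = 0.28944656.
Urban: Wₕ = 0.81383383; term = 0.81383383²·(1 − 0.06353648)·197600/613 = 199.93499.
Sum = 207.60934.
SE = √(207.60934) = 14.4087.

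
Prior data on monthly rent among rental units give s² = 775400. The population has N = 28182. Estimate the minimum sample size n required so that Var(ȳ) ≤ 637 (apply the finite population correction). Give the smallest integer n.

1167

Without fpc, n₀ = s²/D = 775400/637 = 1217.2684.
With fpc, (1 − n/N)·s²/n ≤ D requires n ≥ n₀/(1 + n₀/N) = 1217.2684/(1 + 1217.2684/28182) = 1166.8677.
Rounding up, n = 1167.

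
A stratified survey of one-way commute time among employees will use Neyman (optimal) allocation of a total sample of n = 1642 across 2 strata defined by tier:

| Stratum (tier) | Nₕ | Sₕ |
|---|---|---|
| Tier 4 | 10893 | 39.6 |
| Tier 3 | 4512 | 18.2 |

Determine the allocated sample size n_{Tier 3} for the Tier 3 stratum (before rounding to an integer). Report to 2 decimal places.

Neyman allocation: nₕ = n·NₕSₕ / Σⱼ NⱼSⱼ.
Σ NⱼSⱼ = 10893·39.6 + 4512·18.2 = 513481.2.
n_{Tier 3} = 1642·4512·18.2 / 513481.2 = 262.60.

262.60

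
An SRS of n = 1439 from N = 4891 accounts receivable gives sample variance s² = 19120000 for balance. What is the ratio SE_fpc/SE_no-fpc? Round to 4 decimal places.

0.8401

f = n/N = 1439/4891 = 0.29421386.
SE_no-fpc = √(s²/n) = 115.26927; SE_fpc = √((1−f)s²/n) = 96.838958.
Ratio = √(1−f) = 0.84011079.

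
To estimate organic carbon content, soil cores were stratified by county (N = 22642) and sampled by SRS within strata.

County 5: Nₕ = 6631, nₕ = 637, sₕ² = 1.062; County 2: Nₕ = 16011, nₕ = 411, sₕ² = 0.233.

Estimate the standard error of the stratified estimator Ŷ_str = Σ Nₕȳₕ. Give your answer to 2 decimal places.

455.92

Var(Ŷ_str) = Σₕ Nₕ²(1 − fₕ)sₕ²/nₕ.
County 5: 6631²·(1 − 637/6631)·1.062/637 = 66264.489.
County 2: 16011²·(1 − 411/16011)·0.233/411 = 141598.01.
Sum = 207862.5.
SE = √(207862.5) = 455.92.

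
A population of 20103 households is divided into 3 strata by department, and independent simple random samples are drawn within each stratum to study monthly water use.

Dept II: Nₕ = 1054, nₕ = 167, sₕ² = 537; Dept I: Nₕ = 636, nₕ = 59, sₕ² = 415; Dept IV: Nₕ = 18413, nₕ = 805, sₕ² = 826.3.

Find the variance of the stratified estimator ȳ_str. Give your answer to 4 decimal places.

Var(ȳ_str) = Σₕ Wₕ²(1 − fₕ)sₕ²/nₕ with Wₕ = Nₕ/N, N = 20103.
Dept II: Wₕ = 0.05242999; term = 0.05242999²·(1 − 0.15844402)·537/167 = 0.0074387558.
Dept I: Wₕ = 0.03163707; term = 0.03163707²·(1 − 0.09276730)·415/59 = 0.0063871523.
Dept IV: Wₕ = 0.91593295; term = 0.91593295²·(1 − 0.04371911)·826.3/805 = 0.82348314.
Sum = 0.83730905.

0.8373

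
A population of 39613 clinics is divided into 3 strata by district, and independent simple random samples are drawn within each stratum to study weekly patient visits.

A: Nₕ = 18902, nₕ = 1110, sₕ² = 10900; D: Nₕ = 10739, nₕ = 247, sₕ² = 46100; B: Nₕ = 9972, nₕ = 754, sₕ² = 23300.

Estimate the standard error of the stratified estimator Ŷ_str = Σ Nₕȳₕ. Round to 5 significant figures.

164840

Var(Ŷ_str) = Σₕ Nₕ²(1 − fₕ)sₕ²/nₕ.
A: 18902²·(1 − 1110/18902)·10900/1110 = 3.3024485 × 10^9.
D: 10739²·(1 − 247/10739)·46100/247 = 2.1029362 × 10^10.
B: 9972²·(1 − 754/9972)·23300/754 = 2.8405573 × 10^9.
Sum = 2.7172368 × 10^10.
SE = √(2.7172368 × 10^10) = 164840.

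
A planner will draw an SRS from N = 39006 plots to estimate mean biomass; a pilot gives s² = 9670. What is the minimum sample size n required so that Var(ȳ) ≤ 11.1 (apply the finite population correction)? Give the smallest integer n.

Without fpc, n₀ = s²/D = 9670/11.1 = 871.1712.
With fpc, (1 − n/N)·s²/n ≤ D requires n ≥ n₀/(1 + n₀/N) = 871.1712/(1 + 871.1712/39006) = 852.1393.
Rounding up, n = 853.

853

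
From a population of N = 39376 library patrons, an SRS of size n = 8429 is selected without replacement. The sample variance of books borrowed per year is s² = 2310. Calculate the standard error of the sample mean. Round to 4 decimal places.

0.4641

Under SRS without replacement, Var(ȳ) = (1 − f)·s²/n with f = n/N = 8429/39376 = 0.21406440.
Var(ȳ) = (1 − 0.21406440)·2310/8429 = 0.78593560·0.27405386 = 0.21538868.
SE(ȳ) = √(0.21538868) = 0.4641.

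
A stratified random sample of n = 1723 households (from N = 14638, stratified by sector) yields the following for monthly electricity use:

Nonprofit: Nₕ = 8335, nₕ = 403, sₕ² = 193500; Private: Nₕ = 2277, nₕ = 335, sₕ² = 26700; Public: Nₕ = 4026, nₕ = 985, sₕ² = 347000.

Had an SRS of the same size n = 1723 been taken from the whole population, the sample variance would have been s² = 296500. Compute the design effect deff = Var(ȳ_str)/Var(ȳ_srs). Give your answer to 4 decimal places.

1.1192

Var(ȳ_str) = Σ Wₕ²(1−fₕ)sₕ²/nₕ with Wₕ = Nₕ/14638:
  Nonprofit: (8335/14638)²·(1−403/8335)·193500/403 = 148.14969
  Private: (2277/14638)²·(1−335/2277)·26700/335 = 1.6448081
  Public: (4026/14638)²·(1−985/4026)·347000/985 = 20.128896
  → Var(ȳ_str) = 169.92339.
Var(ȳ_srs) = (1 − 1723/14638)·296500/1723 = 151.82808.
deff = 169.92339 / 151.82808 = 1.1192.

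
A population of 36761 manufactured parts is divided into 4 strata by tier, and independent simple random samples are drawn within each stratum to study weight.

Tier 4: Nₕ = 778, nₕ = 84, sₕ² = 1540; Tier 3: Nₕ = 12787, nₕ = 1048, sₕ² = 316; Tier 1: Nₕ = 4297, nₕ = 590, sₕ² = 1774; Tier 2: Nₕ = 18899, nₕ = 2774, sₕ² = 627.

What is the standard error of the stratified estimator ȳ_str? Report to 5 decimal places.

0.35669

Var(ȳ_str) = Σₕ Wₕ²(1 − fₕ)sₕ²/nₕ with Wₕ = Nₕ/N, N = 36761.
Tier 4: Wₕ = 0.02116373; term = 0.02116373²·(1 − 0.10796915)·1540/84 = 0.0073249703.
Tier 3: Wₕ = 0.34784146; term = 0.34784146²·(1 − 0.08195824)·316/1048 = 0.03349276.
Tier 1: Wₕ = 0.11689018; term = 0.11689018²·(1 − 0.13730510)·1774/590 = 0.03544173.
Tier 2: Wₕ = 0.51410462; term = 0.51410462²·(1 − 0.14678025)·627/2774 = 0.050971216.
Sum = 0.12723068.
SE = √(0.12723068) = 0.35669.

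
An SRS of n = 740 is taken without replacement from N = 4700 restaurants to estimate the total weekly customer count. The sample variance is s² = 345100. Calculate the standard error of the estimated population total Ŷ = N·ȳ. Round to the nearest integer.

93165

Var(Ŷ) = N²·Var(ȳ) = N²·(1 − n/N)·s²/n.
f = 740/4700 = 0.15744681; Var(ȳ) = 0.84255319·345100/740 = 392.92582.
Var(Ŷ) = 4700² · 392.92582 = 8.6797314 × 10^9.
SE(Ŷ) = √(8.6797314 × 10^9) = 93165.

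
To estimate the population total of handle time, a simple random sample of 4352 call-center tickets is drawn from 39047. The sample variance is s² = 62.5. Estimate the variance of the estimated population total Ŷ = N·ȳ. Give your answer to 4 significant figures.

Var(Ŷ) = N²·Var(ȳ) = N²·(1 − n/N)·s²/n.
f = 4352/39047 = 0.11145543; Var(ȳ) = 0.88854457·62.5/4352 = 0.012760578.
Var(Ŷ) = 39047² · 0.012760578 = 1.9455648 × 10^7.

1.946 × 10^7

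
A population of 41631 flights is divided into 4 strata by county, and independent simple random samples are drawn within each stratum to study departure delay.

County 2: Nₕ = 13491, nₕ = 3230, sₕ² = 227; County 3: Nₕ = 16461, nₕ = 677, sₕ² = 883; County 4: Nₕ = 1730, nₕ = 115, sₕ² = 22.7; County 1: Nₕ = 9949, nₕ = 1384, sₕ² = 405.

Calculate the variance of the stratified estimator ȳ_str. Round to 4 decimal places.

0.2158

Var(ȳ_str) = Σₕ Wₕ²(1 − fₕ)sₕ²/nₕ with Wₕ = Nₕ/N, N = 41631.
County 2: Wₕ = 0.32406140; term = 0.32406140²·(1 − 0.23941887)·227/3230 = 0.0056133675.
County 3: Wₕ = 0.39540246; term = 0.39540246²·(1 − 0.04112751)·883/677 = 0.19552921.
County 4: Wₕ = 0.04155557; term = 0.04155557²·(1 − 0.06647399)·22.7/115 = 3.1820937 × 10^-4.
County 1: Wₕ = 0.23898057; term = 0.23898057²·(1 − 0.13910946)·405/1384 = 0.014387722.
Sum = 0.21584851.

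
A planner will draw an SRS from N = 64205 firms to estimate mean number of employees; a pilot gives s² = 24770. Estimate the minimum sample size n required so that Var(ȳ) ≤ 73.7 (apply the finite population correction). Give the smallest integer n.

Without fpc, n₀ = s²/D = 24770/73.7 = 336.0923.
With fpc, (1 − n/N)·s²/n ≤ D requires n ≥ n₀/(1 + n₀/N) = 336.0923/(1 + 336.0923/64205) = 334.3421.
Rounding up, n = 335.

335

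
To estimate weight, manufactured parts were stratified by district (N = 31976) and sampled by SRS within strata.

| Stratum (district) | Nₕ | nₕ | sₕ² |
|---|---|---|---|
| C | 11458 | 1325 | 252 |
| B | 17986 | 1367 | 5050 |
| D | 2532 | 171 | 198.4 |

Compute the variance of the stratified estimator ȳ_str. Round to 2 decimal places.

1.11

Var(ȳ_str) = Σₕ Wₕ²(1 − fₕ)sₕ²/nₕ with Wₕ = Nₕ/N, N = 31976.
C: Wₕ = 0.35833125; term = 0.35833125²·(1 − 0.11563973)·252/1325 = 0.021596494.
B: Wₕ = 0.56248436; term = 0.56248436²·(1 − 0.07600356)·5050/1367 = 1.0799759.
D: Wₕ = 0.07918439; term = 0.07918439²·(1 − 0.06753555)·198.4/171 = 0.0067835491.
Sum = 1.1083559.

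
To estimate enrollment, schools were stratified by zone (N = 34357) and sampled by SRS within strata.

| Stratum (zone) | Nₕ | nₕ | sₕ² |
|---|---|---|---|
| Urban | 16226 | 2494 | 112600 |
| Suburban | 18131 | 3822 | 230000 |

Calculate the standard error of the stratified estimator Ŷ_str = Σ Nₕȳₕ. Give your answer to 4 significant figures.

Var(Ŷ_str) = Σₕ Nₕ²(1 − fₕ)sₕ²/nₕ.
Urban: 16226²·(1 − 2494/16226)·112600/2494 = 1.005975 × 10^10.
Suburban: 18131²·(1 − 3822/18131)·230000/3822 = 1.5612347 × 10^10.
Sum = 2.5672097 × 10^10.
SE = √(2.5672097 × 10^10) = 160200.

160200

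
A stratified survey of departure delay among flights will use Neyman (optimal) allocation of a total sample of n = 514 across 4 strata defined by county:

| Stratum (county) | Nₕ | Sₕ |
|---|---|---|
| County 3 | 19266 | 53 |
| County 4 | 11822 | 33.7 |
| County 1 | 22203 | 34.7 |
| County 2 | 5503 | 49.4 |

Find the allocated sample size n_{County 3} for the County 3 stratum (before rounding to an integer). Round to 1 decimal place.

213.2

Neyman allocation: nₕ = n·NₕSₕ / Σⱼ NⱼSⱼ.
Σ NⱼSⱼ = 19266·53 + 11822·33.7 + 22203·34.7 + 5503·49.4 = 2.4617917 × 10^6.
n_{County 3} = 514·19266·53 / (2.4617917 × 10^6) = 213.2.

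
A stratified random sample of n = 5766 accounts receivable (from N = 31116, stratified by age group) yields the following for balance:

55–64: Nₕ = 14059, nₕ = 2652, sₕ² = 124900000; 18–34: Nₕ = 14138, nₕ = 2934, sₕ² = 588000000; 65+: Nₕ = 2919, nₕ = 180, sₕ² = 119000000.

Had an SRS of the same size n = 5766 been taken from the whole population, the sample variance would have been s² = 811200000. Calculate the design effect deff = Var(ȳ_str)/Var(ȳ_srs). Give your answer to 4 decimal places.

Var(ȳ_str) = Σ Wₕ²(1−fₕ)sₕ²/nₕ with Wₕ = Nₕ/31116:
  55–64: (14059/31116)²·(1−2652/14059)·124900000/2652 = 7800.9459
  18–34: (14138/31116)²·(1−2934/14138)·588000000/2934 = 32787.686
  65+: (2919/31116)²·(1−180/2919)·119000000/180 = 5459.2509
  → Var(ȳ_str) = 46047.883.
Var(ȳ_srs) = (1 − 5766/31116)·811200000/5766 = 114616.6.
deff = 46047.883 / 114616.6 = 0.4018.

0.4018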